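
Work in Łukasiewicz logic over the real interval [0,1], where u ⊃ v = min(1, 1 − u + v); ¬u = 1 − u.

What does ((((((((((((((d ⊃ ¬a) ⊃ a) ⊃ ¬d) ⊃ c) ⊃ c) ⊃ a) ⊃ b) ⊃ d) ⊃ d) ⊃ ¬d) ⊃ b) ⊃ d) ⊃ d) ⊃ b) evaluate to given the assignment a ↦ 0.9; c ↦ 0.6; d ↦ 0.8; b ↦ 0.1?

¬a: Łukasiewicz ¬ gives 1 − 0.9 = 0.1
(d ⊃ ¬a): min(1, 1 − 0.8 + 0.1) = 0.3
((d ⊃ ¬a) ⊃ a): min(1, 1 − 0.3 + 0.9) = 1
¬d: Łukasiewicz ¬ gives 1 − 0.8 = 0.2
(((d ⊃ ¬a) ⊃ a) ⊃ ¬d): min(1, 1 − 1 + 0.2) = 0.2
((((d ⊃ ¬a) ⊃ a) ⊃ ¬d) ⊃ c): min(1, 1 − 0.2 + 0.6) = 1
(((((d ⊃ ¬a) ⊃ a) ⊃ ¬d) ⊃ c) ⊃ c): min(1, 1 − 1 + 0.6) = 0.6
((((((d ⊃ ¬a) ⊃ a) ⊃ ¬d) ⊃ c) ⊃ c) ⊃ a): min(1, 1 − 0.6 + 0.9) = 1
(((((((d ⊃ ¬a) ⊃ a) ⊃ ¬d) ⊃ c) ⊃ c) ⊃ a) ⊃ b): min(1, 1 − 1 + 0.1) = 0.1
((((((((d ⊃ ¬a) ⊃ a) ⊃ ¬d) ⊃ c) ⊃ c) ⊃ a) ⊃ b) ⊃ d): min(1, 1 − 0.1 + 0.8) = 1
(((((((((d ⊃ ¬a) ⊃ a) ⊃ ¬d) ⊃ c) ⊃ c) ⊃ a) ⊃ b) ⊃ d) ⊃ d): min(1, 1 − 1 + 0.8) = 0.8
¬d: Łukasiewicz ¬ gives 1 − 0.8 = 0.2
((((((((((d ⊃ ¬a) ⊃ a) ⊃ ¬d) ⊃ c) ⊃ c) ⊃ a) ⊃ b) ⊃ d) ⊃ d) ⊃ ¬d): min(1, 1 − 0.8 + 0.2) = 0.4
(((((((((((d ⊃ ¬a) ⊃ a) ⊃ ¬d) ⊃ c) ⊃ c) ⊃ a) ⊃ b) ⊃ d) ⊃ d) ⊃ ¬d) ⊃ b): min(1, 1 − 0.4 + 0.1) = 0.7
((((((((((((d ⊃ ¬a) ⊃ a) ⊃ ¬d) ⊃ c) ⊃ c) ⊃ a) ⊃ b) ⊃ d) ⊃ d) ⊃ ¬d) ⊃ b) ⊃ d): min(1, 1 − 0.7 + 0.8) = 1
(((((((((((((d ⊃ ¬a) ⊃ a) ⊃ ¬d) ⊃ c) ⊃ c) ⊃ a) ⊃ b) ⊃ d) ⊃ d) ⊃ ¬d) ⊃ b) ⊃ d) ⊃ d): min(1, 1 − 1 + 0.8) = 0.8
((((((((((((((d ⊃ ¬a) ⊃ a) ⊃ ¬d) ⊃ c) ⊃ c) ⊃ a) ⊃ b) ⊃ d) ⊃ d) ⊃ ¬d) ⊃ b) ⊃ d) ⊃ d) ⊃ b): min(1, 1 − 0.8 + 0.1) = 0.3

0.30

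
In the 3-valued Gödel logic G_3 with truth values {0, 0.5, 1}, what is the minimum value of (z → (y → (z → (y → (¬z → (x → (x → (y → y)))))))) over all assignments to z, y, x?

1.00

Every assignment gives 1. For instance at z = 0, y = 0, x = 0:
  ¬z: Gödel ¬ of 0 = 1 (operand is 0)
  (y → y): 0 ≤ 0, so result = 1
  (x → (y → y)): 0 ≤ 1, so result = 1
  (x → (x → (y → y))): 0 ≤ 1, so result = 1
  (¬z → (x → (x → (y → y)))): 1 ≤ 1, so result = 1
  (y → (¬z → (x → (x → (y → y))))): 0 ≤ 1, so result = 1
  (z → (y → (¬z → (x → (x → (y → y)))))): 0 ≤ 1, so result = 1
  (y → (z → (y → (¬z → (x → (x → (y → y))))))): 0 ≤ 1, so result = 1
  (z → (y → (z → (y → (¬z → (x → (x → (y → y)))))))): 0 ≤ 1, so result = 1
All 27 assignments give value 1 — the formula is a G_3-tautology.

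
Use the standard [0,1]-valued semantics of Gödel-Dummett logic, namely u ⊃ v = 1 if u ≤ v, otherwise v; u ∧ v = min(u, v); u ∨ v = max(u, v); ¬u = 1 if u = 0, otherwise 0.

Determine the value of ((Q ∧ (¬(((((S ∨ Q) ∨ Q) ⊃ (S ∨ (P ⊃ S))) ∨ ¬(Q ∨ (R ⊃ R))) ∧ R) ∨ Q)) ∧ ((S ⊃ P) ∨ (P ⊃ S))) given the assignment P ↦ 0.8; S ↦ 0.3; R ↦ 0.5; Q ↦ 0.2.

0.20

(S ∨ Q) = max(0.3, 0.2) = 0.3
((S ∨ Q) ∨ Q) = max(0.3, 0.2) = 0.3
(P ⊃ S): 0.8 > 0.3, so result = 0.3
(S ∨ (P ⊃ S)) = max(0.3, 0.3) = 0.3
(((S ∨ Q) ∨ Q) ⊃ (S ∨ (P ⊃ S))): 0.3 ≤ 0.3, so result = 1
(R ⊃ R): 0.5 ≤ 0.5, so result = 1
(Q ∨ (R ⊃ R)) = max(0.2, 1) = 1
¬(Q ∨ (R ⊃ R)): Gödel ¬ of 1 = 0 (operand ≠ 0)
((((S ∨ Q) ∨ Q) ⊃ (S ∨ (P ⊃ S))) ∨ ¬(Q ∨ (R ⊃ R))) = max(1, 0) = 1
(((((S ∨ Q) ∨ Q) ⊃ (S ∨ (P ⊃ S))) ∨ ¬(Q ∨ (R ⊃ R))) ∧ R) = min(1, 0.5) = 0.5
¬(((((S ∨ Q) ∨ Q) ⊃ (S ∨ (P ⊃ S))) ∨ ¬(Q ∨ (R ⊃ R))) ∧ R): Gödel ¬ of 0.5 = 0 (operand ≠ 0)
(¬(((((S ∨ Q) ∨ Q) ⊃ (S ∨ (P ⊃ S))) ∨ ¬(Q ∨ (R ⊃ R))) ∧ R) ∨ Q) = max(0, 0.2) = 0.2
(Q ∧ (¬(((((S ∨ Q) ∨ Q) ⊃ (S ∨ (P ⊃ S))) ∨ ¬(Q ∨ (R ⊃ R))) ∧ R) ∨ Q)) = min(0.2, 0.2) = 0.2
(S ⊃ P): 0.3 ≤ 0.8, so result = 1
(P ⊃ S): 0.8 > 0.3, so result = 0.3
((S ⊃ P) ∨ (P ⊃ S)) = max(1, 0.3) = 1
((Q ∧ (¬(((((S ∨ Q) ∨ Q) ⊃ (S ∨ (P ⊃ S))) ∨ ¬(Q ∨ (R ⊃ R))) ∧ R) ∨ Q)) ∧ ((S ⊃ P) ∨ (P ⊃ S))) = min(0.2, 1) = 0.2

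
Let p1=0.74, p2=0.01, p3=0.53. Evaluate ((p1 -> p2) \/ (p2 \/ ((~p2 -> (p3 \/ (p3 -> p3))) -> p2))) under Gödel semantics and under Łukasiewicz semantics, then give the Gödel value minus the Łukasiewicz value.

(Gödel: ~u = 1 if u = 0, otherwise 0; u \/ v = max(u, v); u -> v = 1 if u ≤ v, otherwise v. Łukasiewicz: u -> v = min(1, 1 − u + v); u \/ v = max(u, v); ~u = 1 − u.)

-0.26

Gödel evaluation:
  (p1 -> p2): 0.74 > 0.01, so result = 0.01
  ~p2: Gödel ¬ of 0.01 = 0 (operand ≠ 0)
  (p3 -> p3): 0.53 ≤ 0.53, so result = 1
  (p3 \/ (p3 -> p3)) = max(0.53, 1) = 1
  (~p2 -> (p3 \/ (p3 -> p3))): 0 ≤ 1, so result = 1
  ((~p2 -> (p3 \/ (p3 -> p3))) -> p2): 1 > 0.01, so result = 0.01
  (p2 \/ ((~p2 -> (p3 \/ (p3 -> p3))) -> p2)) = max(0.01, 0.01) = 0.01
  ((p1 -> p2) \/ (p2 \/ ((~p2 -> (p3 \/ (p3 -> p3))) -> p2))) = max(0.01, 0.01) = 0.01
  Gödel value = 0.01
Łukasiewicz evaluation:
  (p1 -> p2): min(1, 1 − 0.74 + 0.01) = 0.27
  ~p2: Łukasiewicz ¬ gives 1 − 0.01 = 0.99
  (p3 -> p3): min(1, 1 − 0.53 + 0.53) = 1
  (p3 \/ (p3 -> p3)) = max(0.53, 1) = 1
  (~p2 -> (p3 \/ (p3 -> p3))): min(1, 1 − 0.99 + 1) = 1
  ((~p2 -> (p3 \/ (p3 -> p3))) -> p2): min(1, 1 − 1 + 0.01) = 0.01
  (p2 \/ ((~p2 -> (p3 \/ (p3 -> p3))) -> p2)) = max(0.01, 0.01) = 0.01
  ((p1 -> p2) \/ (p2 \/ ((~p2 -> (p3 \/ (p3 -> p3))) -> p2))) = max(0.27, 0.01) = 0.27
  Łukasiewicz value = 0.27
Difference: 0.01 − 0.27 = -0.26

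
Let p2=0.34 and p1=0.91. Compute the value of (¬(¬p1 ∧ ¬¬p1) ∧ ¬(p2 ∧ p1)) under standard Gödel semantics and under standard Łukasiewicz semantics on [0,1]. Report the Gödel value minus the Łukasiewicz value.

Gödel evaluation:
  ¬p1: Gödel ¬ of 0.91 = 0 (operand ≠ 0)
  ¬p1: Gödel ¬ of 0.91 = 0 (operand ≠ 0)
  ¬¬p1: Gödel ¬ of 0 = 1 (operand is 0)
  (¬p1 ∧ ¬¬p1) = min(0, 1) = 0
  ¬(¬p1 ∧ ¬¬p1): Gödel ¬ of 0 = 1 (operand is 0)
  (p2 ∧ p1) = min(0.34, 0.91) = 0.34
  ¬(p2 ∧ p1): Gödel ¬ of 0.34 = 0 (operand ≠ 0)
  (¬(¬p1 ∧ ¬¬p1) ∧ ¬(p2 ∧ p1)) = min(1, 0) = 0
  Gödel value = 0
Łukasiewicz evaluation:
  ¬p1: Łukasiewicz ¬ gives 1 − 0.91 = 0.09
  ¬p1: Łukasiewicz ¬ gives 1 − 0.91 = 0.09
  ¬¬p1: Łukasiewicz ¬ gives 1 − 0.09 = 0.91
  (¬p1 ∧ ¬¬p1) = min(0.09, 0.91) = 0.09
  ¬(¬p1 ∧ ¬¬p1): Łukasiewicz ¬ gives 1 − 0.09 = 0.91
  (p2 ∧ p1) = min(0.34, 0.91) = 0.34
  ¬(p2 ∧ p1): Łukasiewicz ¬ gives 1 − 0.34 = 0.66
  (¬(¬p1 ∧ ¬¬p1) ∧ ¬(p2 ∧ p1)) = min(0.91, 0.66) = 0.66
  Łukasiewicz value = 0.66
Difference: 0 − 0.66 = -0.66

-0.66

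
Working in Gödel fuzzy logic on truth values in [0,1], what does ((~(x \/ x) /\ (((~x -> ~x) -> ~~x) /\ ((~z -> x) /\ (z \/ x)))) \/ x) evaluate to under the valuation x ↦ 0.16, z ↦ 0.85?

0.16

(x \/ x) = max(0.16, 0.16) = 0.16
~(x \/ x): Gödel ¬ of 0.16 = 0 (operand ≠ 0)
~x: Gödel ¬ of 0.16 = 0 (operand ≠ 0)
~x: Gödel ¬ of 0.16 = 0 (operand ≠ 0)
(~x -> ~x): 0 ≤ 0, so result = 1
~x: Gödel ¬ of 0.16 = 0 (operand ≠ 0)
~~x: Gödel ¬ of 0 = 1 (operand is 0)
((~x -> ~x) -> ~~x): 1 ≤ 1, so result = 1
~z: Gödel ¬ of 0.85 = 0 (operand ≠ 0)
(~z -> x): 0 ≤ 0.16, so result = 1
(z \/ x) = max(0.85, 0.16) = 0.85
((~z -> x) /\ (z \/ x)) = min(1, 0.85) = 0.85
(((~x -> ~x) -> ~~x) /\ ((~z -> x) /\ (z \/ x))) = min(1, 0.85) = 0.85
(~(x \/ x) /\ (((~x -> ~x) -> ~~x) /\ ((~z -> x) /\ (z \/ x)))) = min(0, 0.85) = 0
((~(x \/ x) /\ (((~x -> ~x) -> ~~x) /\ ((~z -> x) /\ (z \/ x)))) \/ x) = max(0, 0.16) = 0.16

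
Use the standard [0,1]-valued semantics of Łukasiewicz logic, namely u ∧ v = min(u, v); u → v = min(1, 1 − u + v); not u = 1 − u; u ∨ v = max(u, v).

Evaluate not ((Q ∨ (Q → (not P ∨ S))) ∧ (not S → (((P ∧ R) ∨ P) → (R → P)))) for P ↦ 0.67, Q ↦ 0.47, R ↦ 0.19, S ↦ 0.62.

not P: Łukasiewicz ¬ gives 1 − 0.67 = 0.33
(not P ∨ S) = max(0.33, 0.62) = 0.62
(Q → (not P ∨ S)): min(1, 1 − 0.47 + 0.62) = 1
(Q ∨ (Q → (not P ∨ S))) = max(0.47, 1) = 1
not S: Łukasiewicz ¬ gives 1 − 0.62 = 0.38
(P ∧ R) = min(0.67, 0.19) = 0.19
((P ∧ R) ∨ P) = max(0.19, 0.67) = 0.67
(R → P): min(1, 1 − 0.19 + 0.67) = 1
(((P ∧ R) ∨ P) → (R → P)): min(1, 1 − 0.67 + 1) = 1
(not S → (((P ∧ R) ∨ P) → (R → P))): min(1, 1 − 0.38 + 1) = 1
((Q ∨ (Q → (not P ∨ S))) ∧ (not S → (((P ∧ R) ∨ P) → (R → P)))) = min(1, 1) = 1
not ((Q ∨ (Q → (not P ∨ S))) ∧ (not S → (((P ∧ R) ∨ P) → (R → P)))): Łukasiewicz ¬ gives 1 − 1 = 0

0.00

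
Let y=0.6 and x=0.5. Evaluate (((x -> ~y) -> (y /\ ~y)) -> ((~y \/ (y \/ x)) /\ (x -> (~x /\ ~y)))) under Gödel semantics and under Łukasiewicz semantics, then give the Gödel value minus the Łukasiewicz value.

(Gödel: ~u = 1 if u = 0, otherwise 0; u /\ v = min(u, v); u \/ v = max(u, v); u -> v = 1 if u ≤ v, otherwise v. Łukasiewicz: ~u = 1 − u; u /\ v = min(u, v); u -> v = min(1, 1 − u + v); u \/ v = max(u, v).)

-1.00

Gödel evaluation:
  ~y: Gödel ¬ of 0.6 = 0 (operand ≠ 0)
  (x -> ~y): 0.5 > 0, so result = 0
  ~y: Gödel ¬ of 0.6 = 0 (operand ≠ 0)
  (y /\ ~y) = min(0.6, 0) = 0
  ((x -> ~y) -> (y /\ ~y)): 0 ≤ 0, so result = 1
  ~y: Gödel ¬ of 0.6 = 0 (operand ≠ 0)
  (y \/ x) = max(0.6, 0.5) = 0.6
  (~y \/ (y \/ x)) = max(0, 0.6) = 0.6
  ~x: Gödel ¬ of 0.5 = 0 (operand ≠ 0)
  ~y: Gödel ¬ of 0.6 = 0 (operand ≠ 0)
  (~x /\ ~y) = min(0, 0) = 0
  (x -> (~x /\ ~y)): 0.5 > 0, so result = 0
  ((~y \/ (y \/ x)) /\ (x -> (~x /\ ~y))) = min(0.6, 0) = 0
  (((x -> ~y) -> (y /\ ~y)) -> ((~y \/ (y \/ x)) /\ (x -> (~x /\ ~y)))): 1 > 0, so result = 0
  Gödel value = 0
Łukasiewicz evaluation:
  ~y: Łukasiewicz ¬ gives 1 − 0.6 = 0.4
  (x -> ~y): min(1, 1 − 0.5 + 0.4) = 0.9
  ~y: Łukasiewicz ¬ gives 1 − 0.6 = 0.4
  (y /\ ~y) = min(0.6, 0.4) = 0.4
  ((x -> ~y) -> (y /\ ~y)): min(1, 1 − 0.9 + 0.4) = 0.5
  ~y: Łukasiewicz ¬ gives 1 − 0.6 = 0.4
  (y \/ x) = max(0.6, 0.5) = 0.6
  (~y \/ (y \/ x)) = max(0.4, 0.6) = 0.6
  ~x: Łukasiewicz ¬ gives 1 − 0.5 = 0.5
  ~y: Łukasiewicz ¬ gives 1 − 0.6 = 0.4
  (~x /\ ~y) = min(0.5, 0.4) = 0.4
  (x -> (~x /\ ~y)): min(1, 1 − 0.5 + 0.4) = 0.9
  ((~y \/ (y \/ x)) /\ (x -> (~x /\ ~y))) = min(0.6, 0.9) = 0.6
  (((x -> ~y) -> (y /\ ~y)) -> ((~y \/ (y \/ x)) /\ (x -> (~x /\ ~y)))): min(1, 1 − 0.5 + 0.6) = 1
  Łukasiewicz value = 1
Difference: 0 − 1 = -1.00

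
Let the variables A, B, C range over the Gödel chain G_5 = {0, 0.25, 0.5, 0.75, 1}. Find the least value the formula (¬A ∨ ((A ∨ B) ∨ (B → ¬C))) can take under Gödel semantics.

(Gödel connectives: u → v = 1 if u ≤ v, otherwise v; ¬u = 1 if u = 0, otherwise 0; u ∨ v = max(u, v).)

The minimum is attained at A = 0.25, B = 0.25, C = 0.25:
  ¬A: Gödel ¬ of 0.25 = 0 (operand ≠ 0)
  (A ∨ B) = max(0.25, 0.25) = 0.25
  ¬C: Gödel ¬ of 0.25 = 0 (operand ≠ 0)
  (B → ¬C): 0.25 > 0, so result = 0
  ((A ∨ B) ∨ (B → ¬C)) = max(0.25, 0) = 0.25
  (¬A ∨ ((A ∨ B) ∨ (B → ¬C))) = max(0, 0.25) = 0.25
Checking all 125 assignments confirms none give a value below 0.25.

0.25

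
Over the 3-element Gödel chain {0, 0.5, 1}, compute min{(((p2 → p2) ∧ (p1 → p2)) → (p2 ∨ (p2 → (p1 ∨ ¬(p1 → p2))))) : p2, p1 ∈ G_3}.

The minimum is attained at p2 = 0.5, p1 = 0:
  (p2 → p2): 0.5 ≤ 0.5, so result = 1
  (p1 → p2): 0 ≤ 0.5, so result = 1
  ((p2 → p2) ∧ (p1 → p2)) = min(1, 1) = 1
  (p1 → p2): 0 ≤ 0.5, so result = 1
  ¬(p1 → p2): Gödel ¬ of 1 = 0 (operand ≠ 0)
  (p1 ∨ ¬(p1 → p2)) = max(0, 0) = 0
  (p2 → (p1 ∨ ¬(p1 → p2))): 0.5 > 0, so result = 0
  (p2 ∨ (p2 → (p1 ∨ ¬(p1 → p2)))) = max(0.5, 0) = 0.5
  (((p2 → p2) ∧ (p1 → p2)) → (p2 ∨ (p2 → (p1 ∨ ¬(p1 → p2))))): 1 > 0.5, so result = 0.5
Checking all 9 assignments confirms none give a value below 0.50.

0.50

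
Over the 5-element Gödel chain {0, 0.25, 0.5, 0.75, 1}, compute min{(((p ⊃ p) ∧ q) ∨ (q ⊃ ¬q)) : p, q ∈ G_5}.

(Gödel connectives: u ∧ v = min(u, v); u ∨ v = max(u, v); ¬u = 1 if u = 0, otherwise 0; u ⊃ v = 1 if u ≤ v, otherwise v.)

The minimum is attained at p = 0, q = 0.25:
  (p ⊃ p): 0 ≤ 0, so result = 1
  ((p ⊃ p) ∧ q) = min(1, 0.25) = 0.25
  ¬q: Gödel ¬ of 0.25 = 0 (operand ≠ 0)
  (q ⊃ ¬q): 0.25 > 0, so result = 0
  (((p ⊃ p) ∧ q) ∨ (q ⊃ ¬q)) = max(0.25, 0) = 0.25
Checking all 25 assignments confirms none give a value below 0.25.

0.25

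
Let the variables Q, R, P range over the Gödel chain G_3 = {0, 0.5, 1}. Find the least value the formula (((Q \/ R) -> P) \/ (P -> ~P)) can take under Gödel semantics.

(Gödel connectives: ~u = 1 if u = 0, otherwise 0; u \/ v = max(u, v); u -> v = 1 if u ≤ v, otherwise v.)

The minimum is attained at Q = 0, R = 1, P = 0.5:
  (Q \/ R) = max(0, 1) = 1
  ((Q \/ R) -> P): 1 > 0.5, so result = 0.5
  ~P: Gödel ¬ of 0.5 = 0 (operand ≠ 0)
  (P -> ~P): 0.5 > 0, so result = 0
  (((Q \/ R) -> P) \/ (P -> ~P)) = max(0.5, 0) = 0.5
Checking all 27 assignments confirms none give a value below 0.50.

0.50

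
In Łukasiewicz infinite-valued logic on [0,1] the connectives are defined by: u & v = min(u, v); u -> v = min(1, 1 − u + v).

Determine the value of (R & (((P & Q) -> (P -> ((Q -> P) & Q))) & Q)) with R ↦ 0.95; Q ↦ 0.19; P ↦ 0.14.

(P & Q) = min(0.14, 0.19) = 0.14
(Q -> P): min(1, 1 − 0.19 + 0.14) = 0.95
((Q -> P) & Q) = min(0.95, 0.19) = 0.19
(P -> ((Q -> P) & Q)): min(1, 1 − 0.14 + 0.19) = 1
((P & Q) -> (P -> ((Q -> P) & Q))): min(1, 1 − 0.14 + 1) = 1
(((P & Q) -> (P -> ((Q -> P) & Q))) & Q) = min(1, 0.19) = 0.19
(R & (((P & Q) -> (P -> ((Q -> P) & Q))) & Q)) = min(0.95, 0.19) = 0.19

0.19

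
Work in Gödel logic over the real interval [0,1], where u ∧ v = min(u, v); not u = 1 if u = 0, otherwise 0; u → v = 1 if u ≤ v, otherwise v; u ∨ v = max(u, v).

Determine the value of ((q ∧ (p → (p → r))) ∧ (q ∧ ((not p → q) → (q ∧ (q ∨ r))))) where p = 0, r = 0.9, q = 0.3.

0.30

(p → r): 0 ≤ 0.9, so result = 1
(p → (p → r)): 0 ≤ 1, so result = 1
(q ∧ (p → (p → r))) = min(0.3, 1) = 0.3
not p: Gödel ¬ of 0 = 1 (operand is 0)
(not p → q): 1 > 0.3, so result = 0.3
(q ∨ r) = max(0.3, 0.9) = 0.9
(q ∧ (q ∨ r)) = min(0.3, 0.9) = 0.3
((not p → q) → (q ∧ (q ∨ r))): 0.3 ≤ 0.3, so result = 1
(q ∧ ((not p → q) → (q ∧ (q ∨ r)))) = min(0.3, 1) = 0.3
((q ∧ (p → (p → r))) ∧ (q ∧ ((not p → q) → (q ∧ (q ∨ r))))) = min(0.3, 0.3) = 0.3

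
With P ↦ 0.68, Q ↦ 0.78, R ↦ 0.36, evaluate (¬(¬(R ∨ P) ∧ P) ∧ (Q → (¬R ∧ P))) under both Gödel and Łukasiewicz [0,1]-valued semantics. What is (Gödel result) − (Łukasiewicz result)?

Gödel evaluation:
  (R ∨ P) = max(0.36, 0.68) = 0.68
  ¬(R ∨ P): Gödel ¬ of 0.68 = 0 (operand ≠ 0)
  (¬(R ∨ P) ∧ P) = min(0, 0.68) = 0
  ¬(¬(R ∨ P) ∧ P): Gödel ¬ of 0 = 1 (operand is 0)
  ¬R: Gödel ¬ of 0.36 = 0 (operand ≠ 0)
  (¬R ∧ P) = min(0, 0.68) = 0
  (Q → (¬R ∧ P)): 0.78 > 0, so result = 0
  (¬(¬(R ∨ P) ∧ P) ∧ (Q → (¬R ∧ P))) = min(1, 0) = 0
  Gödel value = 0
Łukasiewicz evaluation:
  (R ∨ P) = max(0.36, 0.68) = 0.68
  ¬(R ∨ P): Łukasiewicz ¬ gives 1 − 0.68 = 0.32
  (¬(R ∨ P) ∧ P) = min(0.32, 0.68) = 0.32
  ¬(¬(R ∨ P) ∧ P): Łukasiewicz ¬ gives 1 − 0.32 = 0.68
  ¬R: Łukasiewicz ¬ gives 1 − 0.36 = 0.64
  (¬R ∧ P) = min(0.64, 0.68) = 0.64
  (Q → (¬R ∧ P)): min(1, 1 − 0.78 + 0.64) = 0.86
  (¬(¬(R ∨ P) ∧ P) ∧ (Q → (¬R ∧ P))) = min(0.68, 0.86) = 0.68
  Łukasiewicz value = 0.68
Difference: 0 − 0.68 = -0.68

-0.68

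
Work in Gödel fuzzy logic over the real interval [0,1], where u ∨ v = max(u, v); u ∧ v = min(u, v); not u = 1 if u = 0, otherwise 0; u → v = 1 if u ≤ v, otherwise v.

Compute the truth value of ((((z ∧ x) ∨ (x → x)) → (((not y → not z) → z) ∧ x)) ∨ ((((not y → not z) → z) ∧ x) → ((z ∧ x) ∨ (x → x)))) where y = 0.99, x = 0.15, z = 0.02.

(z ∧ x) = min(0.02, 0.15) = 0.02
(x → x): 0.15 ≤ 0.15, so result = 1
((z ∧ x) ∨ (x → x)) = max(0.02, 1) = 1
not y: Gödel ¬ of 0.99 = 0 (operand ≠ 0)
not z: Gödel ¬ of 0.02 = 0 (operand ≠ 0)
(not y → not z): 0 ≤ 0, so result = 1
((not y → not z) → z): 1 > 0.02, so result = 0.02
(((not y → not z) → z) ∧ x) = min(0.02, 0.15) = 0.02
(((z ∧ x) ∨ (x → x)) → (((not y → not z) → z) ∧ x)): 1 > 0.02, so result = 0.02
not y: Gödel ¬ of 0.99 = 0 (operand ≠ 0)
not z: Gödel ¬ of 0.02 = 0 (operand ≠ 0)
(not y → not z): 0 ≤ 0, so result = 1
((not y → not z) → z): 1 > 0.02, so result = 0.02
(((not y → not z) → z) ∧ x) = min(0.02, 0.15) = 0.02
(z ∧ x) = min(0.02, 0.15) = 0.02
(x → x): 0.15 ≤ 0.15, so result = 1
((z ∧ x) ∨ (x → x)) = max(0.02, 1) = 1
((((not y → not z) → z) ∧ x) → ((z ∧ x) ∨ (x → x))): 0.02 ≤ 1, so result = 1
((((z ∧ x) ∨ (x → x)) → (((not y → not z) → z) ∧ x)) ∨ ((((not y → not z) → z) ∧ x) → ((z ∧ x) ∨ (x → x)))) = max(0.02, 1) = 1

1.00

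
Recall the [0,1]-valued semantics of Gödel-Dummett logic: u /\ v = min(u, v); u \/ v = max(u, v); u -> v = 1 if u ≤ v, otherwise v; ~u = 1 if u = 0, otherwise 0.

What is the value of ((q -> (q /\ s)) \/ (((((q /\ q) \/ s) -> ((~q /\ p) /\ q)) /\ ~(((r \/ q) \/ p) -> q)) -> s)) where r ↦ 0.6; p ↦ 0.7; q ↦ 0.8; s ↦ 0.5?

(q /\ s) = min(0.8, 0.5) = 0.5
(q -> (q /\ s)): 0.8 > 0.5, so result = 0.5
(q /\ q) = min(0.8, 0.8) = 0.8
((q /\ q) \/ s) = max(0.8, 0.5) = 0.8
~q: Gödel ¬ of 0.8 = 0 (operand ≠ 0)
(~q /\ p) = min(0, 0.7) = 0
((~q /\ p) /\ q) = min(0, 0.8) = 0
(((q /\ q) \/ s) -> ((~q /\ p) /\ q)): 0.8 > 0, so result = 0
(r \/ q) = max(0.6, 0.8) = 0.8
((r \/ q) \/ p) = max(0.8, 0.7) = 0.8
(((r \/ q) \/ p) -> q): 0.8 ≤ 0.8, so result = 1
~(((r \/ q) \/ p) -> q): Gödel ¬ of 1 = 0 (operand ≠ 0)
((((q /\ q) \/ s) -> ((~q /\ p) /\ q)) /\ ~(((r \/ q) \/ p) -> q)) = min(0, 0) = 0
(((((q /\ q) \/ s) -> ((~q /\ p) /\ q)) /\ ~(((r \/ q) \/ p) -> q)) -> s): 0 ≤ 0.5, so result = 1
((q -> (q /\ s)) \/ (((((q /\ q) \/ s) -> ((~q /\ p) /\ q)) /\ ~(((r \/ q) \/ p) -> q)) -> s)) = max(0.5, 1) = 1

1.00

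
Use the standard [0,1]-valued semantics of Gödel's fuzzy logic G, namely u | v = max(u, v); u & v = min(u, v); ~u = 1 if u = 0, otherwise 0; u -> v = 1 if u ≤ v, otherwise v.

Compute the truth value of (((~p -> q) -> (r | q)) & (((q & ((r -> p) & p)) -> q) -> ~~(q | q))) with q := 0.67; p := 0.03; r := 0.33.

0.67

~p: Gödel ¬ of 0.03 = 0 (operand ≠ 0)
(~p -> q): 0 ≤ 0.67, so result = 1
(r | q) = max(0.33, 0.67) = 0.67
((~p -> q) -> (r | q)): 1 > 0.67, so result = 0.67
(r -> p): 0.33 > 0.03, so result = 0.03
((r -> p) & p) = min(0.03, 0.03) = 0.03
(q & ((r -> p) & p)) = min(0.67, 0.03) = 0.03
((q & ((r -> p) & p)) -> q): 0.03 ≤ 0.67, so result = 1
(q | q) = max(0.67, 0.67) = 0.67
~(q | q): Gödel ¬ of 0.67 = 0 (operand ≠ 0)
~~(q | q): Gödel ¬ of 0 = 1 (operand is 0)
(((q & ((r -> p) & p)) -> q) -> ~~(q | q)): 1 ≤ 1, so result = 1
(((~p -> q) -> (r | q)) & (((q & ((r -> p) & p)) -> q) -> ~~(q | q))) = min(0.67, 1) = 0.67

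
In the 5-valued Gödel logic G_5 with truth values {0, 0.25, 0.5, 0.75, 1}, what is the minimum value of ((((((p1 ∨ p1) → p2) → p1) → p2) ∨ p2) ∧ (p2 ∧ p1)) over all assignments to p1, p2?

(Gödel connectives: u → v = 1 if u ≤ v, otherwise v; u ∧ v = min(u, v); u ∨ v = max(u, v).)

The minimum is attained at p1 = 0, p2 = 0:
  (p1 ∨ p1) = max(0, 0) = 0
  ((p1 ∨ p1) → p2): 0 ≤ 0, so result = 1
  (((p1 ∨ p1) → p2) → p1): 1 > 0, so result = 0
  ((((p1 ∨ p1) → p2) → p1) → p2): 0 ≤ 0, so result = 1
  (((((p1 ∨ p1) → p2) → p1) → p2) ∨ p2) = max(1, 0) = 1
  (p2 ∧ p1) = min(0, 0) = 0
  ((((((p1 ∨ p1) → p2) → p1) → p2) ∨ p2) ∧ (p2 ∧ p1)) = min(1, 0) = 0
Checking all 25 assignments confirms none give a value below 0.00.

0.00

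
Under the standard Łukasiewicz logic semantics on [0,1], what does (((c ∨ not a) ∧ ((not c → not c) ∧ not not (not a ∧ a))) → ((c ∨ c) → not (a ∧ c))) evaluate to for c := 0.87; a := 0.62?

not a: Łukasiewicz ¬ gives 1 − 0.62 = 0.38
(c ∨ not a) = max(0.87, 0.38) = 0.87
not c: Łukasiewicz ¬ gives 1 − 0.87 = 0.13
not c: Łukasiewicz ¬ gives 1 − 0.87 = 0.13
(not c → not c): min(1, 1 − 0.13 + 0.13) = 1
not a: Łukasiewicz ¬ gives 1 − 0.62 = 0.38
(not a ∧ a) = min(0.38, 0.62) = 0.38
not (not a ∧ a): Łukasiewicz ¬ gives 1 − 0.38 = 0.62
not not (not a ∧ a): Łukasiewicz ¬ gives 1 − 0.62 = 0.38
((not c → not c) ∧ not not (not a ∧ a)) = min(1, 0.38) = 0.38
((c ∨ not a) ∧ ((not c → not c) ∧ not not (not a ∧ a))) = min(0.87, 0.38) = 0.38
(c ∨ c) = max(0.87, 0.87) = 0.87
(a ∧ c) = min(0.62, 0.87) = 0.62
not (a ∧ c): Łukasiewicz ¬ gives 1 − 0.62 = 0.38
((c ∨ c) → not (a ∧ c)): min(1, 1 − 0.87 + 0.38) = 0.51
(((c ∨ not a) ∧ ((not c → not c) ∧ not not (not a ∧ a))) → ((c ∨ c) → not (a ∧ c))): min(1, 1 − 0.38 + 0.51) = 1

1.00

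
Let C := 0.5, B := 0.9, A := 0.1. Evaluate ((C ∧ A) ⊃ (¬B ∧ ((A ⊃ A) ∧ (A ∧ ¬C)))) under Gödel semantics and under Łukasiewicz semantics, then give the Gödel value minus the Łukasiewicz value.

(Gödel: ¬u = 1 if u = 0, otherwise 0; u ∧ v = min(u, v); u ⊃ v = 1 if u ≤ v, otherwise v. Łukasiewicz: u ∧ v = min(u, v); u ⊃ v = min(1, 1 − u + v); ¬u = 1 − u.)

Gödel evaluation:
  (C ∧ A) = min(0.5, 0.1) = 0.1
  ¬B: Gödel ¬ of 0.9 = 0 (operand ≠ 0)
  (A ⊃ A): 0.1 ≤ 0.1, so result = 1
  ¬C: Gödel ¬ of 0.5 = 0 (operand ≠ 0)
  (A ∧ ¬C) = min(0.1, 0) = 0
  ((A ⊃ A) ∧ (A ∧ ¬C)) = min(1, 0) = 0
  (¬B ∧ ((A ⊃ A) ∧ (A ∧ ¬C))) = min(0, 0) = 0
  ((C ∧ A) ⊃ (¬B ∧ ((A ⊃ A) ∧ (A ∧ ¬C)))): 0.1 > 0, so result = 0
  Gödel value = 0
Łukasiewicz evaluation:
  (C ∧ A) = min(0.5, 0.1) = 0.1
  ¬B: Łukasiewicz ¬ gives 1 − 0.9 = 0.1
  (A ⊃ A): min(1, 1 − 0.1 + 0.1) = 1
  ¬C: Łukasiewicz ¬ gives 1 − 0.5 = 0.5
  (A ∧ ¬C) = min(0.1, 0.5) = 0.1
  ((A ⊃ A) ∧ (A ∧ ¬C)) = min(1, 0.1) = 0.1
  (¬B ∧ ((A ⊃ A) ∧ (A ∧ ¬C))) = min(0.1, 0.1) = 0.1
  ((C ∧ A) ⊃ (¬B ∧ ((A ⊃ A) ∧ (A ∧ ¬C)))): min(1, 1 − 0.1 + 0.1) = 1
  Łukasiewicz value = 1
Difference: 0 − 1 = -1.00

-1.00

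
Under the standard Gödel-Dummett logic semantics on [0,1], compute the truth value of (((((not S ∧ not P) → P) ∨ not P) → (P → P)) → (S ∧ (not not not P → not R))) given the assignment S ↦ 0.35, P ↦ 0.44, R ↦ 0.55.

0.35

not S: Gödel ¬ of 0.35 = 0 (operand ≠ 0)
not P: Gödel ¬ of 0.44 = 0 (operand ≠ 0)
(not S ∧ not P) = min(0, 0) = 0
((not S ∧ not P) → P): 0 ≤ 0.44, so result = 1
not P: Gödel ¬ of 0.44 = 0 (operand ≠ 0)
(((not S ∧ not P) → P) ∨ not P) = max(1, 0) = 1
(P → P): 0.44 ≤ 0.44, so result = 1
((((not S ∧ not P) → P) ∨ not P) → (P → P)): 1 ≤ 1, so result = 1
not P: Gödel ¬ of 0.44 = 0 (operand ≠ 0)
not not P: Gödel ¬ of 0 = 1 (operand is 0)
not not not P: Gödel ¬ of 1 = 0 (operand ≠ 0)
not R: Gödel ¬ of 0.55 = 0 (operand ≠ 0)
(not not not P → not R): 0 ≤ 0, so result = 1
(S ∧ (not not not P → not R)) = min(0.35, 1) = 0.35
(((((not S ∧ not P) → P) ∨ not P) → (P → P)) → (S ∧ (not not not P → not R))): 1 > 0.35, so result = 0.35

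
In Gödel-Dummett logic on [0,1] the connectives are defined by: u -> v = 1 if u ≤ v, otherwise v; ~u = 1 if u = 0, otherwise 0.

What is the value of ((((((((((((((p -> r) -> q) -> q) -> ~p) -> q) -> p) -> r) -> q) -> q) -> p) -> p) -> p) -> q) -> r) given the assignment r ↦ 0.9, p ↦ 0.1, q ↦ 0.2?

0.90

(p -> r): 0.1 ≤ 0.9, so result = 1
((p -> r) -> q): 1 > 0.2, so result = 0.2
(((p -> r) -> q) -> q): 0.2 ≤ 0.2, so result = 1
~p: Gödel ¬ of 0.1 = 0 (operand ≠ 0)
((((p -> r) -> q) -> q) -> ~p): 1 > 0, so result = 0
(((((p -> r) -> q) -> q) -> ~p) -> q): 0 ≤ 0.2, so result = 1
((((((p -> r) -> q) -> q) -> ~p) -> q) -> p): 1 > 0.1, so result = 0.1
(((((((p -> r) -> q) -> q) -> ~p) -> q) -> p) -> r): 0.1 ≤ 0.9, so result = 1
((((((((p -> r) -> q) -> q) -> ~p) -> q) -> p) -> r) -> q): 1 > 0.2, so result = 0.2
(((((((((p -> r) -> q) -> q) -> ~p) -> q) -> p) -> r) -> q) -> q): 0.2 ≤ 0.2, so result = 1
((((((((((p -> r) -> q) -> q) -> ~p) -> q) -> p) -> r) -> q) -> q) -> p): 1 > 0.1, so result = 0.1
(((((((((((p -> r) -> q) -> q) -> ~p) -> q) -> p) -> r) -> q) -> q) -> p) -> p): 0.1 ≤ 0.1, so result = 1
((((((((((((p -> r) -> q) -> q) -> ~p) -> q) -> p) -> r) -> q) -> q) -> p) -> p) -> p): 1 > 0.1, so result = 0.1
(((((((((((((p -> r) -> q) -> q) -> ~p) -> q) -> p) -> r) -> q) -> q) -> p) -> p) -> p) -> q): 0.1 ≤ 0.2, so result = 1
((((((((((((((p -> r) -> q) -> q) -> ~p) -> q) -> p) -> r) -> q) -> q) -> p) -> p) -> p) -> q) -> r): 1 > 0.9, so result = 0.9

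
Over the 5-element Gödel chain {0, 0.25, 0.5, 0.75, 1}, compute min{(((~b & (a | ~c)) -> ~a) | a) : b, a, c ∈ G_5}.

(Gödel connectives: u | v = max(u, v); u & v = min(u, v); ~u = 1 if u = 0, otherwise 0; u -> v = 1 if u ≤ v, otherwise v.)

The minimum is attained at b = 0, a = 0.25, c = 0:
  ~b: Gödel ¬ of 0 = 1 (operand is 0)
  ~c: Gödel ¬ of 0 = 1 (operand is 0)
  (a | ~c) = max(0.25, 1) = 1
  (~b & (a | ~c)) = min(1, 1) = 1
  ~a: Gödel ¬ of 0.25 = 0 (operand ≠ 0)
  ((~b & (a | ~c)) -> ~a): 1 > 0, so result = 0
  (((~b & (a | ~c)) -> ~a) | a) = max(0, 0.25) = 0.25
Checking all 125 assignments confirms none give a value below 0.25.

0.25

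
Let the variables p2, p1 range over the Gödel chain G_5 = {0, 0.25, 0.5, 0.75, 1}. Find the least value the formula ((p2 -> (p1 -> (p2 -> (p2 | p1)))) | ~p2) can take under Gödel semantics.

1.00

Every assignment gives 1. For instance at p2 = 0, p1 = 0:
  (p2 | p1) = max(0, 0) = 0
  (p2 -> (p2 | p1)): 0 ≤ 0, so result = 1
  (p1 -> (p2 -> (p2 | p1))): 0 ≤ 1, so result = 1
  (p2 -> (p1 -> (p2 -> (p2 | p1)))): 0 ≤ 1, so result = 1
  ~p2: Gödel ¬ of 0 = 1 (operand is 0)
  ((p2 -> (p1 -> (p2 -> (p2 | p1)))) | ~p2) = max(1, 1) = 1
All 25 assignments give value 1 — the formula is a G_5-tautology.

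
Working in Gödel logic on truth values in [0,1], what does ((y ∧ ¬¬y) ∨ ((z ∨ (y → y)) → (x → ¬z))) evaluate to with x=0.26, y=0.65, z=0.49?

0.65

¬y: Gödel ¬ of 0.65 = 0 (operand ≠ 0)
¬¬y: Gödel ¬ of 0 = 1 (operand is 0)
(y ∧ ¬¬y) = min(0.65, 1) = 0.65
(y → y): 0.65 ≤ 0.65, so result = 1
(z ∨ (y → y)) = max(0.49, 1) = 1
¬z: Gödel ¬ of 0.49 = 0 (operand ≠ 0)
(x → ¬z): 0.26 > 0, so result = 0
((z ∨ (y → y)) → (x → ¬z)): 1 > 0, so result = 0
((y ∧ ¬¬y) ∨ ((z ∨ (y → y)) → (x → ¬z))) = max(0.65, 0) = 0.65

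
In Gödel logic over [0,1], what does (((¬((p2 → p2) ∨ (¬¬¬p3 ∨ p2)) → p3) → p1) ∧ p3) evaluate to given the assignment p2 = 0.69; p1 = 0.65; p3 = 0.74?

0.65

(p2 → p2): 0.69 ≤ 0.69, so result = 1
¬p3: Gödel ¬ of 0.74 = 0 (operand ≠ 0)
¬¬p3: Gödel ¬ of 0 = 1 (operand is 0)
¬¬¬p3: Gödel ¬ of 1 = 0 (operand ≠ 0)
(¬¬¬p3 ∨ p2) = max(0, 0.69) = 0.69
((p2 → p2) ∨ (¬¬¬p3 ∨ p2)) = max(1, 0.69) = 1
¬((p2 → p2) ∨ (¬¬¬p3 ∨ p2)): Gödel ¬ of 1 = 0 (operand ≠ 0)
(¬((p2 → p2) ∨ (¬¬¬p3 ∨ p2)) → p3): 0 ≤ 0.74, so result = 1
((¬((p2 → p2) ∨ (¬¬¬p3 ∨ p2)) → p3) → p1): 1 > 0.65, so result = 0.65
(((¬((p2 → p2) ∨ (¬¬¬p3 ∨ p2)) → p3) → p1) ∧ p3) = min(0.65, 0.74) = 0.65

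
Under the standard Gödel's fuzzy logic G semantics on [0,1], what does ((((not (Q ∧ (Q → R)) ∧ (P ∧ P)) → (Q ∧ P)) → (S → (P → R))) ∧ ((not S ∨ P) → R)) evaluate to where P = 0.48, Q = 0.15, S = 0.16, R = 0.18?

0.18

(Q → R): 0.15 ≤ 0.18, so result = 1
(Q ∧ (Q → R)) = min(0.15, 1) = 0.15
not (Q ∧ (Q → R)): Gödel ¬ of 0.15 = 0 (operand ≠ 0)
(P ∧ P) = min(0.48, 0.48) = 0.48
(not (Q ∧ (Q → R)) ∧ (P ∧ P)) = min(0, 0.48) = 0
(Q ∧ P) = min(0.15, 0.48) = 0.15
((not (Q ∧ (Q → R)) ∧ (P ∧ P)) → (Q ∧ P)): 0 ≤ 0.15, so result = 1
(P → R): 0.48 > 0.18, so result = 0.18
(S → (P → R)): 0.16 ≤ 0.18, so result = 1
(((not (Q ∧ (Q → R)) ∧ (P ∧ P)) → (Q ∧ P)) → (S → (P → R))): 1 ≤ 1, so result = 1
not S: Gödel ¬ of 0.16 = 0 (operand ≠ 0)
(not S ∨ P) = max(0, 0.48) = 0.48
((not S ∨ P) → R): 0.48 > 0.18, so result = 0.18
((((not (Q ∧ (Q → R)) ∧ (P ∧ P)) → (Q ∧ P)) → (S → (P → R))) ∧ ((not S ∨ P) → R)) = min(1, 0.18) = 0.18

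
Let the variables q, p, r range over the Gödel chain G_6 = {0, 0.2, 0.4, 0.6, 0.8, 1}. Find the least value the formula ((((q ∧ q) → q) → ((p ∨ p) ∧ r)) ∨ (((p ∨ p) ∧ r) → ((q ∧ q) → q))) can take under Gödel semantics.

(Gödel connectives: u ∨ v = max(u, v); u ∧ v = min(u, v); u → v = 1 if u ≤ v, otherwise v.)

Every assignment gives 1. For instance at q = 0, p = 0, r = 0:
  (q ∧ q) = min(0, 0) = 0
  ((q ∧ q) → q): 0 ≤ 0, so result = 1
  (p ∨ p) = max(0, 0) = 0
  ((p ∨ p) ∧ r) = min(0, 0) = 0
  (((q ∧ q) → q) → ((p ∨ p) ∧ r)): 1 > 0, so result = 0
  (p ∨ p) = max(0, 0) = 0
  ((p ∨ p) ∧ r) = min(0, 0) = 0
  (q ∧ q) = min(0, 0) = 0
  ((q ∧ q) → q): 0 ≤ 0, so result = 1
  (((p ∨ p) ∧ r) → ((q ∧ q) → q)): 0 ≤ 1, so result = 1
  ((((q ∧ q) → q) → ((p ∨ p) ∧ r)) ∨ (((p ∨ p) ∧ r) → ((q ∧ q) → q))) = max(0, 1) = 1
All 216 assignments give value 1 — the formula is a G_6-tautology.

1.00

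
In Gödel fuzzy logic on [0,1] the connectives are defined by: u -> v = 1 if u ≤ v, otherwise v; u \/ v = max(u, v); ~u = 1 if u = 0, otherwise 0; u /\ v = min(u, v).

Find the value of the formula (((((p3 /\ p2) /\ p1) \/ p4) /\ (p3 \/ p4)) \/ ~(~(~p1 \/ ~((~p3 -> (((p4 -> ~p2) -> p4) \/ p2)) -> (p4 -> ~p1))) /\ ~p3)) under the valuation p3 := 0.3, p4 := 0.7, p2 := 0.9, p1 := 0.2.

(p3 /\ p2) = min(0.3, 0.9) = 0.3
((p3 /\ p2) /\ p1) = min(0.3, 0.2) = 0.2
(((p3 /\ p2) /\ p1) \/ p4) = max(0.2, 0.7) = 0.7
(p3 \/ p4) = max(0.3, 0.7) = 0.7
((((p3 /\ p2) /\ p1) \/ p4) /\ (p3 \/ p4)) = min(0.7, 0.7) = 0.7
~p1: Gödel ¬ of 0.2 = 0 (operand ≠ 0)
~p3: Gödel ¬ of 0.3 = 0 (operand ≠ 0)
~p2: Gödel ¬ of 0.9 = 0 (operand ≠ 0)
(p4 -> ~p2): 0.7 > 0, so result = 0
((p4 -> ~p2) -> p4): 0 ≤ 0.7, so result = 1
(((p4 -> ~p2) -> p4) \/ p2) = max(1, 0.9) = 1
(~p3 -> (((p4 -> ~p2) -> p4) \/ p2)): 0 ≤ 1, so result = 1
~p1: Gödel ¬ of 0.2 = 0 (operand ≠ 0)
(p4 -> ~p1): 0.7 > 0, so result = 0
((~p3 -> (((p4 -> ~p2) -> p4) \/ p2)) -> (p4 -> ~p1)): 1 > 0, so result = 0
~((~p3 -> (((p4 -> ~p2) -> p4) \/ p2)) -> (p4 -> ~p1)): Gödel ¬ of 0 = 1 (operand is 0)
(~p1 \/ ~((~p3 -> (((p4 -> ~p2) -> p4) \/ p2)) -> (p4 -> ~p1))) = max(0, 1) = 1
~(~p1 \/ ~((~p3 -> (((p4 -> ~p2) -> p4) \/ p2)) -> (p4 -> ~p1))): Gödel ¬ of 1 = 0 (operand ≠ 0)
~p3: Gödel ¬ of 0.3 = 0 (operand ≠ 0)
(~(~p1 \/ ~((~p3 -> (((p4 -> ~p2) -> p4) \/ p2)) -> (p4 -> ~p1))) /\ ~p3) = min(0, 0) = 0
~(~(~p1 \/ ~((~p3 -> (((p4 -> ~p2) -> p4) \/ p2)) -> (p4 -> ~p1))) /\ ~p3): Gödel ¬ of 0 = 1 (operand is 0)
(((((p3 /\ p2) /\ p1) \/ p4) /\ (p3 \/ p4)) \/ ~(~(~p1 \/ ~((~p3 -> (((p4 -> ~p2) -> p4) \/ p2)) -> (p4 -> ~p1))) /\ ~p3)) = max(0.7, 1) = 1

1.00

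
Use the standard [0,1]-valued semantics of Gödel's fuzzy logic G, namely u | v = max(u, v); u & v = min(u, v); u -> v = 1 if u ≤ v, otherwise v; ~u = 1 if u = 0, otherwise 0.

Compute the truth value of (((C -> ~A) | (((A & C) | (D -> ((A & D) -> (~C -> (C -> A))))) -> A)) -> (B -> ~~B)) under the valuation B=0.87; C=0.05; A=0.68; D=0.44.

1.00

~A: Gödel ¬ of 0.68 = 0 (operand ≠ 0)
(C -> ~A): 0.05 > 0, so result = 0
(A & C) = min(0.68, 0.05) = 0.05
(A & D) = min(0.68, 0.44) = 0.44
~C: Gödel ¬ of 0.05 = 0 (operand ≠ 0)
(C -> A): 0.05 ≤ 0.68, so result = 1
(~C -> (C -> A)): 0 ≤ 1, so result = 1
((A & D) -> (~C -> (C -> A))): 0.44 ≤ 1, so result = 1
(D -> ((A & D) -> (~C -> (C -> A)))): 0.44 ≤ 1, so result = 1
((A & C) | (D -> ((A & D) -> (~C -> (C -> A))))) = max(0.05, 1) = 1
(((A & C) | (D -> ((A & D) -> (~C -> (C -> A))))) -> A): 1 > 0.68, so result = 0.68
((C -> ~A) | (((A & C) | (D -> ((A & D) -> (~C -> (C -> A))))) -> A)) = max(0, 0.68) = 0.68
~B: Gödel ¬ of 0.87 = 0 (operand ≠ 0)
~~B: Gödel ¬ of 0 = 1 (operand is 0)
(B -> ~~B): 0.87 ≤ 1, so result = 1
(((C -> ~A) | (((A & C) | (D -> ((A & D) -> (~C -> (C -> A))))) -> A)) -> (B -> ~~B)): 0.68 ≤ 1, so result = 1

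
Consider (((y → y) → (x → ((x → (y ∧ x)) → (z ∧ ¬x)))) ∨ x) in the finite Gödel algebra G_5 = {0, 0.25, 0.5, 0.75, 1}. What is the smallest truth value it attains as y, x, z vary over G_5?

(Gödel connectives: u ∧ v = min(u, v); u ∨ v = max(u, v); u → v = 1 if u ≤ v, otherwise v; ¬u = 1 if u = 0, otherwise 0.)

The minimum is attained at y = 0.25, x = 0.25, z = 0:
  (y → y): 0.25 ≤ 0.25, so result = 1
  (y ∧ x) = min(0.25, 0.25) = 0.25
  (x → (y ∧ x)): 0.25 ≤ 0.25, so result = 1
  ¬x: Gödel ¬ of 0.25 = 0 (operand ≠ 0)
  (z ∧ ¬x) = min(0, 0) = 0
  ((x → (y ∧ x)) → (z ∧ ¬x)): 1 > 0, so result = 0
  (x → ((x → (y ∧ x)) → (z ∧ ¬x))): 0.25 > 0, so result = 0
  ((y → y) → (x → ((x → (y ∧ x)) → (z ∧ ¬x)))): 1 > 0, so result = 0
  (((y → y) → (x → ((x → (y ∧ x)) → (z ∧ ¬x)))) ∨ x) = max(0, 0.25) = 0.25
Checking all 125 assignments confirms none give a value below 0.25.

0.25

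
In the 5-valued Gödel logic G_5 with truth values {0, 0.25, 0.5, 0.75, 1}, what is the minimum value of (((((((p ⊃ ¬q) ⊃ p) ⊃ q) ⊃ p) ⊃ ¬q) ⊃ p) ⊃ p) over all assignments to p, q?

The minimum is attained at p = 0.25, q = 0.25:
  ¬q: Gödel ¬ of 0.25 = 0 (operand ≠ 0)
  (p ⊃ ¬q): 0.25 > 0, so result = 0
  ((p ⊃ ¬q) ⊃ p): 0 ≤ 0.25, so result = 1
  (((p ⊃ ¬q) ⊃ p) ⊃ q): 1 > 0.25, so result = 0.25
  ((((p ⊃ ¬q) ⊃ p) ⊃ q) ⊃ p): 0.25 ≤ 0.25, so result = 1
  ¬q: Gödel ¬ of 0.25 = 0 (operand ≠ 0)
  (((((p ⊃ ¬q) ⊃ p) ⊃ q) ⊃ p) ⊃ ¬q): 1 > 0, so result = 0
  ((((((p ⊃ ¬q) ⊃ p) ⊃ q) ⊃ p) ⊃ ¬q) ⊃ p): 0 ≤ 0.25, so result = 1
  (((((((p ⊃ ¬q) ⊃ p) ⊃ q) ⊃ p) ⊃ ¬q) ⊃ p) ⊃ p): 1 > 0.25, so result = 0.25
Checking all 25 assignments confirms none give a value below 0.25.

0.25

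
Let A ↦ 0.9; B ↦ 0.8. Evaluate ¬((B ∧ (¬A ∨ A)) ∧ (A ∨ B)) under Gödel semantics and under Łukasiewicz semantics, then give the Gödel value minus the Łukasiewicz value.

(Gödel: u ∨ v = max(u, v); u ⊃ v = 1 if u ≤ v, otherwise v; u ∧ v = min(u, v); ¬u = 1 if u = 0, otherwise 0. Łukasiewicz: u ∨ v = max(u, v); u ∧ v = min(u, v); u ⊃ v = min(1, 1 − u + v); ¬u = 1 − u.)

Gödel evaluation:
  ¬A: Gödel ¬ of 0.9 = 0 (operand ≠ 0)
  (¬A ∨ A) = max(0, 0.9) = 0.9
  (B ∧ (¬A ∨ A)) = min(0.8, 0.9) = 0.8
  (A ∨ B) = max(0.9, 0.8) = 0.9
  ((B ∧ (¬A ∨ A)) ∧ (A ∨ B)) = min(0.8, 0.9) = 0.8
  ¬((B ∧ (¬A ∨ A)) ∧ (A ∨ B)): Gödel ¬ of 0.8 = 0 (operand ≠ 0)
  Gödel value = 0
Łukasiewicz evaluation:
  ¬A: Łukasiewicz ¬ gives 1 − 0.9 = 0.1
  (¬A ∨ A) = max(0.1, 0.9) = 0.9
  (B ∧ (¬A ∨ A)) = min(0.8, 0.9) = 0.8
  (A ∨ B) = max(0.9, 0.8) = 0.9
  ((B ∧ (¬A ∨ A)) ∧ (A ∨ B)) = min(0.8, 0.9) = 0.8
  ¬((B ∧ (¬A ∨ A)) ∧ (A ∨ B)): Łukasiewicz ¬ gives 1 − 0.8 = 0.2
  Łukasiewicz value = 0.2
Difference: 0 − 0.2 = -0.20

-0.20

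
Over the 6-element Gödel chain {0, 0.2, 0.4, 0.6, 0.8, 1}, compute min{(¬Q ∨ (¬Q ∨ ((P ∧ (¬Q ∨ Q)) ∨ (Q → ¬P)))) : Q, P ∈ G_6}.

The minimum is attained at Q = 0.2, P = 0.2:
  ¬Q: Gödel ¬ of 0.2 = 0 (operand ≠ 0)
  ¬Q: Gödel ¬ of 0.2 = 0 (operand ≠ 0)
  ¬Q: Gödel ¬ of 0.2 = 0 (operand ≠ 0)
  (¬Q ∨ Q) = max(0, 0.2) = 0.2
  (P ∧ (¬Q ∨ Q)) = min(0.2, 0.2) = 0.2
  ¬P: Gödel ¬ of 0.2 = 0 (operand ≠ 0)
  (Q → ¬P): 0.2 > 0, so result = 0
  ((P ∧ (¬Q ∨ Q)) ∨ (Q → ¬P)) = max(0.2, 0) = 0.2
  (¬Q ∨ ((P ∧ (¬Q ∨ Q)) ∨ (Q → ¬P))) = max(0, 0.2) = 0.2
  (¬Q ∨ (¬Q ∨ ((P ∧ (¬Q ∨ Q)) ∨ (Q → ¬P)))) = max(0, 0.2) = 0.2
Checking all 36 assignments confirms none give a value below 0.20.

0.20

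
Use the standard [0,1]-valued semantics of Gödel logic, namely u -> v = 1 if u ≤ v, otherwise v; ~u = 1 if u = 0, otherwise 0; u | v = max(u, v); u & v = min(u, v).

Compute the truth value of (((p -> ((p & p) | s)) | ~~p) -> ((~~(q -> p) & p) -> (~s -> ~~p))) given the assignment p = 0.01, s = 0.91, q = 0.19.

1.00

(p & p) = min(0.01, 0.01) = 0.01
((p & p) | s) = max(0.01, 0.91) = 0.91
(p -> ((p & p) | s)): 0.01 ≤ 0.91, so result = 1
~p: Gödel ¬ of 0.01 = 0 (operand ≠ 0)
~~p: Gödel ¬ of 0 = 1 (operand is 0)
((p -> ((p & p) | s)) | ~~p) = max(1, 1) = 1
(q -> p): 0.19 > 0.01, so result = 0.01
~(q -> p): Gödel ¬ of 0.01 = 0 (operand ≠ 0)
~~(q -> p): Gödel ¬ of 0 = 1 (operand is 0)
(~~(q -> p) & p) = min(1, 0.01) = 0.01
~s: Gödel ¬ of 0.91 = 0 (operand ≠ 0)
~p: Gödel ¬ of 0.01 = 0 (operand ≠ 0)
~~p: Gödel ¬ of 0 = 1 (operand is 0)
(~s -> ~~p): 0 ≤ 1, so result = 1
((~~(q -> p) & p) -> (~s -> ~~p)): 0.01 ≤ 1, so result = 1
(((p -> ((p & p) | s)) | ~~p) -> ((~~(q -> p) & p) -> (~s -> ~~p))): 1 ≤ 1, so result = 1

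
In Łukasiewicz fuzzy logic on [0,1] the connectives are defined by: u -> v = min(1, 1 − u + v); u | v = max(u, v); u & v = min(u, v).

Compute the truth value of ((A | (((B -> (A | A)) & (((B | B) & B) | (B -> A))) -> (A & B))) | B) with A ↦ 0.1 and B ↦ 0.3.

0.30

(A | A) = max(0.1, 0.1) = 0.1
(B -> (A | A)): min(1, 1 − 0.3 + 0.1) = 0.8
(B | B) = max(0.3, 0.3) = 0.3
((B | B) & B) = min(0.3, 0.3) = 0.3
(B -> A): min(1, 1 − 0.3 + 0.1) = 0.8
(((B | B) & B) | (B -> A)) = max(0.3, 0.8) = 0.8
((B -> (A | A)) & (((B | B) & B) | (B -> A))) = min(0.8, 0.8) = 0.8
(A & B) = min(0.1, 0.3) = 0.1
(((B -> (A | A)) & (((B | B) & B) | (B -> A))) -> (A & B)): min(1, 1 − 0.8 + 0.1) = 0.3
(A | (((B -> (A | A)) & (((B | B) & B) | (B -> A))) -> (A & B))) = max(0.1, 0.3) = 0.3
((A | (((B -> (A | A)) & (((B | B) & B) | (B -> A))) -> (A & B))) | B) = max(0.3, 0.3) = 0.3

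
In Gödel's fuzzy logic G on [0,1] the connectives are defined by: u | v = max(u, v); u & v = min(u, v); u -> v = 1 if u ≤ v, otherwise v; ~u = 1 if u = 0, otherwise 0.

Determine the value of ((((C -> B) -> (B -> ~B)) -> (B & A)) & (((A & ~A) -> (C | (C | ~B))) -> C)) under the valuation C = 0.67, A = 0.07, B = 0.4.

0.67

(C -> B): 0.67 > 0.4, so result = 0.4
~B: Gödel ¬ of 0.4 = 0 (operand ≠ 0)
(B -> ~B): 0.4 > 0, so result = 0
((C -> B) -> (B -> ~B)): 0.4 > 0, so result = 0
(B & A) = min(0.4, 0.07) = 0.07
(((C -> B) -> (B -> ~B)) -> (B & A)): 0 ≤ 0.07, so result = 1
~A: Gödel ¬ of 0.07 = 0 (operand ≠ 0)
(A & ~A) = min(0.07, 0) = 0
~B: Gödel ¬ of 0.4 = 0 (operand ≠ 0)
(C | ~B) = max(0.67, 0) = 0.67
(C | (C | ~B)) = max(0.67, 0.67) = 0.67
((A & ~A) -> (C | (C | ~B))): 0 ≤ 0.67, so result = 1
(((A & ~A) -> (C | (C | ~B))) -> C): 1 > 0.67, so result = 0.67
((((C -> B) -> (B -> ~B)) -> (B & A)) & (((A & ~A) -> (C | (C | ~B))) -> C)) = min(1, 0.67) = 0.67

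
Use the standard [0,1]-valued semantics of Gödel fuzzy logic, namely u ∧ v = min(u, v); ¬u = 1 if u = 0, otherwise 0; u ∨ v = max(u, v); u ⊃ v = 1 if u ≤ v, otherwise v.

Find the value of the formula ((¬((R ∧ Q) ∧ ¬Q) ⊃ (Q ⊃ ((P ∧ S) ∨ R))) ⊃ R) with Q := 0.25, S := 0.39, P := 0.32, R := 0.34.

0.34

(R ∧ Q) = min(0.34, 0.25) = 0.25
¬Q: Gödel ¬ of 0.25 = 0 (operand ≠ 0)
((R ∧ Q) ∧ ¬Q) = min(0.25, 0) = 0
¬((R ∧ Q) ∧ ¬Q): Gödel ¬ of 0 = 1 (operand is 0)
(P ∧ S) = min(0.32, 0.39) = 0.32
((P ∧ S) ∨ R) = max(0.32, 0.34) = 0.34
(Q ⊃ ((P ∧ S) ∨ R)): 0.25 ≤ 0.34, so result = 1
(¬((R ∧ Q) ∧ ¬Q) ⊃ (Q ⊃ ((P ∧ S) ∨ R))): 1 ≤ 1, so result = 1
((¬((R ∧ Q) ∧ ¬Q) ⊃ (Q ⊃ ((P ∧ S) ∨ R))) ⊃ R): 1 > 0.34, so result = 0.34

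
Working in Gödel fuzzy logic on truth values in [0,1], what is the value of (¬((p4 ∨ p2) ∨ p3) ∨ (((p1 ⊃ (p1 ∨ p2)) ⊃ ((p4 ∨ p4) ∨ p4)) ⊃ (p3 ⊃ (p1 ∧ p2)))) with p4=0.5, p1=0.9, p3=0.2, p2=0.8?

1.00

(p4 ∨ p2) = max(0.5, 0.8) = 0.8
((p4 ∨ p2) ∨ p3) = max(0.8, 0.2) = 0.8
¬((p4 ∨ p2) ∨ p3): Gödel ¬ of 0.8 = 0 (operand ≠ 0)
(p1 ∨ p2) = max(0.9, 0.8) = 0.9
(p1 ⊃ (p1 ∨ p2)): 0.9 ≤ 0.9, so result = 1
(p4 ∨ p4) = max(0.5, 0.5) = 0.5
((p4 ∨ p4) ∨ p4) = max(0.5, 0.5) = 0.5
((p1 ⊃ (p1 ∨ p2)) ⊃ ((p4 ∨ p4) ∨ p4)): 1 > 0.5, so result = 0.5
(p1 ∧ p2) = min(0.9, 0.8) = 0.8
(p3 ⊃ (p1 ∧ p2)): 0.2 ≤ 0.8, so result = 1
(((p1 ⊃ (p1 ∨ p2)) ⊃ ((p4 ∨ p4) ∨ p4)) ⊃ (p3 ⊃ (p1 ∧ p2))): 0.5 ≤ 1, so result = 1
(¬((p4 ∨ p2) ∨ p3) ∨ (((p1 ⊃ (p1 ∨ p2)) ⊃ ((p4 ∨ p4) ∨ p4)) ⊃ (p3 ⊃ (p1 ∧ p2)))) = max(0, 1) = 1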